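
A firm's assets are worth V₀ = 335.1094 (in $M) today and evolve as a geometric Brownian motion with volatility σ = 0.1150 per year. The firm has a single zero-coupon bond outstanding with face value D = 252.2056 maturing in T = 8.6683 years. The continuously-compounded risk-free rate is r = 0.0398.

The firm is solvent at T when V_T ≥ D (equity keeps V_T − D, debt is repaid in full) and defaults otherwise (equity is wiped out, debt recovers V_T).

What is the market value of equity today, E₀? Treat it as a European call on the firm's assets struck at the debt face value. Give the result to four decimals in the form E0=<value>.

E0=157.5003

d₁ = [ln(V₀/D) + (r + σ²/2)T] / (σ√T)
   = [ln(335.1094/252.2056) + (0.0398 + 0.5·0.1150²)·8.6683] / (0.1150·√8.6683)
   = [0.284212 + 0.402317] / 0.338583 = 2.027658
d₂ = d₁ − σ√T = 2.027658 − 0.338583 = 1.689075
N(d₁) = 0.978702,  N(d₂) = 0.954397,  e^(−rT) = 0.708222
E₀ = V₀·N(d₁) − D·e^(−rT)·N(d₂)
   = 335.1094·0.978702 − 252.2056·0.708222·0.954397 = 157.500346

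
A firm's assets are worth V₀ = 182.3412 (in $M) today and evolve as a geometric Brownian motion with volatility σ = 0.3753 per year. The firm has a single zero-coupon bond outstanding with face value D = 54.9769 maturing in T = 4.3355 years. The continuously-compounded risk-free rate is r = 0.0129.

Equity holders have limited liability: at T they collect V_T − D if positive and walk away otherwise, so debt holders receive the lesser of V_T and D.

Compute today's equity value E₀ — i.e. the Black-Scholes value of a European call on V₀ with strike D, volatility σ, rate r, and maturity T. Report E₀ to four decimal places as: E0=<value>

d₁ = [ln(V₀/D) + (r + σ²/2)T] / (σ√T)
   = [ln(182.3412/54.9769) + (0.0129 + 0.5·0.3753²)·4.3355] / (0.3753·√4.3355)
   = [1.198967 + 0.361256] / 0.781445 = 1.996587
d₂ = d₁ − σ√T = 1.996587 − 0.781445 = 1.215143
N(d₁) = 0.977065,  N(d₂) = 0.887844,  e^(−rT) = 0.945607
E₀ = V₀·N(d₁) − D·e^(−rT)·N(d₂)
   = 182.3412·0.977065 − 54.9769·0.945607·0.887844 = 132.003240

E0=132.0032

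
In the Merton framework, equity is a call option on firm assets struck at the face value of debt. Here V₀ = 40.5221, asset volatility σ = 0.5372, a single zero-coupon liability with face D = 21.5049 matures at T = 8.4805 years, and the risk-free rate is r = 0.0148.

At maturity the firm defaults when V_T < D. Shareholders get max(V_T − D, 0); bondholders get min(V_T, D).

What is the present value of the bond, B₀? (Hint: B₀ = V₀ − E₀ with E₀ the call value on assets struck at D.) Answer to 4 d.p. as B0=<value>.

B0=11.4231

d₁ = [ln(V₀/D) + (r + σ²/2)T] / (σ√T)
   = [ln(40.5221/21.5049) + (0.0148 + 0.5·0.5372²)·8.4805] / (0.5372·√8.4805)
   = [0.633567 + 1.349179] / 1.564396 = 1.267419
d₂ = d₁ − σ√T = 1.267419 − 1.564396 = -0.296977
N(d₁) = 0.897497,  N(d₂) = 0.383242,  e^(−rT) = 0.882046
E₀ = V₀·N(d₁) − D·e^(−rT)·N(d₂)
   = 40.5221·0.897497 − 21.5049·0.882046·0.383242 = 29.099022
B₀ = V₀ − E₀ = 40.5221 − 29.099022 = 11.423078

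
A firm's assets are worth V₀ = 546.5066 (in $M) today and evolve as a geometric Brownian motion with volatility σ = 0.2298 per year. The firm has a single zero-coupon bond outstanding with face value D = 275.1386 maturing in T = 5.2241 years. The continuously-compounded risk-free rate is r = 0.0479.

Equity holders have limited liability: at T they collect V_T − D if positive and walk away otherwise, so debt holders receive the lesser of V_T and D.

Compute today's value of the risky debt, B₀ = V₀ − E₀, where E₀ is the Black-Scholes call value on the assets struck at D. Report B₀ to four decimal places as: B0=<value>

d₁ = [ln(V₀/D) + (r + σ²/2)T] / (σ√T)
   = [ln(546.5066/275.1386) + (0.0479 + 0.5·0.2298²)·5.2241] / (0.2298·√5.2241)
   = [0.686271 + 0.388172] / 0.525238 = 2.045633
d₂ = d₁ − σ√T = 2.045633 − 0.525238 = 1.520395
N(d₁) = 0.979604,  N(d₂) = 0.935794,  e^(−rT) = 0.778618
E₀ = V₀·N(d₁) − D·e^(−rT)·N(d₂)
   = 546.5066·0.979604 − 275.1386·0.778618·0.935794 = 334.886657
B₀ = V₀ − E₀ = 546.5066 − 334.886657 = 211.619943

B0=211.6199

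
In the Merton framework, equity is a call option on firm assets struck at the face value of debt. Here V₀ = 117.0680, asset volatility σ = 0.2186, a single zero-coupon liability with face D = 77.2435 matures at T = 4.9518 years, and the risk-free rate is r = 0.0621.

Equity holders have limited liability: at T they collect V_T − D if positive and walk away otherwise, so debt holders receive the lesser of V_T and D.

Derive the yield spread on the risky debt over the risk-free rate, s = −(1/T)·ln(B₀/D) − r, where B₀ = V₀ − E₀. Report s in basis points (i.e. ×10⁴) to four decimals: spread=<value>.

d₁ = [ln(V₀/D) + (r + σ²/2)T] / (σ√T)
   = [ln(117.0680/77.2435) + (0.0621 + 0.5·0.2186²)·4.9518] / (0.2186·√4.9518)
   = [0.415792 + 0.425820] / 0.486443 = 1.730136
d₂ = d₁ − σ√T = 1.730136 − 0.486443 = 1.243694
N(d₁) = 0.958197,  N(d₂) = 0.893194,  e^(−rT) = 0.735278
E₀ = V₀·N(d₁) − D·e^(−rT)·N(d₂)
   = 117.0680·0.958197 − 77.2435·0.735278·0.893194 = 61.444877
B₀ = V₀ − E₀ = 117.0680 − 61.444877 = 55.623123
spread = −(1/T)·ln(B₀/D) − r = −(1/4.9518)·ln(55.623123/77.2435) − 0.0621 = 0.00421200
in basis points: 0.00421200 × 10⁴ = 42.1200 bp

spread=42.1200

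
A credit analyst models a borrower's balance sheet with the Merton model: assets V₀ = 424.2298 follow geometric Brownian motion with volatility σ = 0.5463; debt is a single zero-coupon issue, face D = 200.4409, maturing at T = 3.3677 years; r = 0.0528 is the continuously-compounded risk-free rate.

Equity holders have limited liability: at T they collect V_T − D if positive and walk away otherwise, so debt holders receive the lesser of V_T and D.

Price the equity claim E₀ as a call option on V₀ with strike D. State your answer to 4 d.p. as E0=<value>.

d₁ = [ln(V₀/D) + (r + σ²/2)T] / (σ√T)
   = [ln(424.2298/200.4409) + (0.0528 + 0.5·0.5463²)·3.3677] / (0.5463·√3.3677)
   = [0.749756 + 0.680349] / 1.002531 = 1.426494
d₂ = d₁ − σ√T = 1.426494 − 1.002531 = 0.423963
N(d₁) = 0.923137,  N(d₂) = 0.664204,  e^(−rT) = 0.837098
E₀ = V₀·N(d₁) − D·e^(−rT)·N(d₂)
   = 424.2298·0.923137 − 200.4409·0.837098·0.664204 = 280.176485

E0=280.1765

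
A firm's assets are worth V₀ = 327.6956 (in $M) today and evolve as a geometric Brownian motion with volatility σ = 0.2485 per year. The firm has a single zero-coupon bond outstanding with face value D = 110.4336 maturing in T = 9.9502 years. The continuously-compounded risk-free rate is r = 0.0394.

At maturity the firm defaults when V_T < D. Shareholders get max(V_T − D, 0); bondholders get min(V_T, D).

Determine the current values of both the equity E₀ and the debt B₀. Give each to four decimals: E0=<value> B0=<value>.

d₁ = [ln(V₀/D) + (r + σ²/2)T] / (σ√T)
   = [ln(327.6956/110.4336) + (0.0394 + 0.5·0.2485²)·9.9502] / (0.2485·√9.9502)
   = [1.087671 + 0.699261] / 0.783867 = 2.279637
d₂ = d₁ − σ√T = 2.279637 − 0.783867 = 1.495771
N(d₁) = 0.988685,  N(d₂) = 0.932643,  e^(−rT) = 0.675679
E₀ = V₀·N(d₁) − D·e^(−rT)·N(d₂)
   = 327.6956·0.988685 − 110.4336·0.675679·0.932643 = 254.396242
B₀ = V₀ − E₀ = 327.6956 − 254.396242 = 73.299358

E0=254.3962 B0=73.2994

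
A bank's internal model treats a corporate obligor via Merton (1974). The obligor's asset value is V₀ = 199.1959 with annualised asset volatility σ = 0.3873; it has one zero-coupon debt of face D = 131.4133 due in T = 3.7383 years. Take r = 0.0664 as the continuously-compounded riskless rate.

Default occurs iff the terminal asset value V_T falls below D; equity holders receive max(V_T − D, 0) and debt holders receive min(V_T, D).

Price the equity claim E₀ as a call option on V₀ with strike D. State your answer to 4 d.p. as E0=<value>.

d₁ = [ln(V₀/D) + (r + σ²/2)T] / (σ√T)
   = [ln(199.1959/131.4133) + (0.0664 + 0.5·0.3873²)·3.7383] / (0.3873·√3.7383)
   = [0.415941 + 0.528598] / 0.748832 = 1.261350
d₂ = d₁ − σ√T = 1.261350 − 0.748832 = 0.512517
N(d₁) = 0.896409,  N(d₂) = 0.695856,  e^(−rT) = 0.780186
E₀ = V₀·N(d₁) − D·e^(−rT)·N(d₂)
   = 199.1959·0.896409 − 131.4133·0.780186·0.695856 = 107.217071

E0=107.2171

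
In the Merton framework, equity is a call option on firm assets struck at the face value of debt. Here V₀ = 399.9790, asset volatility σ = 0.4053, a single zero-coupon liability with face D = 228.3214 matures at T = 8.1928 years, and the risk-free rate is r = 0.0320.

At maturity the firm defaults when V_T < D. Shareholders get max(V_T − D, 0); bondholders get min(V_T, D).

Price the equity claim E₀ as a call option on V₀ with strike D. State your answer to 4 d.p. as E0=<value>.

E0=263.6595

d₁ = [ln(V₀/D) + (r + σ²/2)T] / (σ√T)
   = [ln(399.9790/228.3214) + (0.0320 + 0.5·0.4053²)·8.1928] / (0.4053·√8.1928)
   = [0.560658 + 0.935077] / 1.160093 = 1.289324
d₂ = d₁ − σ√T = 1.289324 − 1.160093 = 0.129231
N(d₁) = 0.901357,  N(d₂) = 0.551412,  e^(−rT) = 0.769381
E₀ = V₀·N(d₁) − D·e^(−rT)·N(d₂)
   = 399.9790·0.901357 − 228.3214·0.769381·0.551412 = 263.659511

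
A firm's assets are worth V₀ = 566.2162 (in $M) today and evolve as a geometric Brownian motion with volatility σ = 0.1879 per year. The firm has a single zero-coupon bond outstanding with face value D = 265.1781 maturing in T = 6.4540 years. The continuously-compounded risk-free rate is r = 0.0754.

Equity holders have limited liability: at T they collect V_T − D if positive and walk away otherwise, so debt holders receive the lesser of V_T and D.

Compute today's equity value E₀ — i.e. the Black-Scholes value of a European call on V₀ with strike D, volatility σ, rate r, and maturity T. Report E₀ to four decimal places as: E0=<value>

d₁ = [ln(V₀/D) + (r + σ²/2)T] / (σ√T)
   = [ln(566.2162/265.1781) + (0.0754 + 0.5·0.1879²)·6.4540] / (0.1879·√6.4540)
   = [0.758574 + 0.600565] / 0.477355 = 2.847232
d₂ = d₁ − σ√T = 2.847232 − 0.477355 = 2.369877
N(d₁) = 0.997795,  N(d₂) = 0.991103,  e^(−rT) = 0.614693
E₀ = V₀·N(d₁) − D·e^(−rT)·N(d₂)
   = 566.2162·0.997795 − 265.1781·0.614693·0.991103 = 403.414659

E0=403.4147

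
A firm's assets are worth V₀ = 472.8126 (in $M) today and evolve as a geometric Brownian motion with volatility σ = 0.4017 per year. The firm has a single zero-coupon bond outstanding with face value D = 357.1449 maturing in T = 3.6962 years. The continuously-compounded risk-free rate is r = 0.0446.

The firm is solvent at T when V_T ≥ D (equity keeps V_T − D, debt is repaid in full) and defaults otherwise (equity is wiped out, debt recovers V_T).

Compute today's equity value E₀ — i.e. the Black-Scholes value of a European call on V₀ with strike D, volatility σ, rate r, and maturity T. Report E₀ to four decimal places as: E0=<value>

d₁ = [ln(V₀/D) + (r + σ²/2)T] / (σ√T)
   = [ln(472.8126/357.1449) + (0.0446 + 0.5·0.4017²)·3.6962] / (0.4017·√3.6962)
   = [0.280558 + 0.463065] / 0.772288 = 0.962882
d₂ = d₁ − σ√T = 0.962882 − 0.772288 = 0.190594
N(d₁) = 0.832197,  N(d₂) = 0.575578,  e^(−rT) = 0.848020
E₀ = V₀·N(d₁) − D·e^(−rT)·N(d₂)
   = 472.8126·0.832197 − 357.1449·0.848020·0.575578 = 219.149952

E0=219.1500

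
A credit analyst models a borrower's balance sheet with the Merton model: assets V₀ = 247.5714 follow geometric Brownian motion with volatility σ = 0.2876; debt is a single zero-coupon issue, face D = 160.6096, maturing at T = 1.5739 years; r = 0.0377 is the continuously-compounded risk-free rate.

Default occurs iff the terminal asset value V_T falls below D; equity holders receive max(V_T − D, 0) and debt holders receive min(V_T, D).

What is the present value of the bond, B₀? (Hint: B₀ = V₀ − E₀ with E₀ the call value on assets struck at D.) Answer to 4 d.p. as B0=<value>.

B0=148.6159

d₁ = [ln(V₀/D) + (r + σ²/2)T] / (σ√T)
   = [ln(247.5714/160.6096) + (0.0377 + 0.5·0.2876²)·1.5739] / (0.2876·√1.5739)
   = [0.432722 + 0.124428] / 0.360809 = 1.544169
d₂ = d₁ − σ√T = 1.544169 − 0.360809 = 1.183360
N(d₁) = 0.938726,  N(d₂) = 0.881667,  e^(−rT) = 0.942390
E₀ = V₀·N(d₁) − D·e^(−rT)·N(d₂)
   = 247.5714·0.938726 − 160.6096·0.942390·0.881667 = 98.955451
B₀ = V₀ − E₀ = 247.5714 − 98.955451 = 148.615949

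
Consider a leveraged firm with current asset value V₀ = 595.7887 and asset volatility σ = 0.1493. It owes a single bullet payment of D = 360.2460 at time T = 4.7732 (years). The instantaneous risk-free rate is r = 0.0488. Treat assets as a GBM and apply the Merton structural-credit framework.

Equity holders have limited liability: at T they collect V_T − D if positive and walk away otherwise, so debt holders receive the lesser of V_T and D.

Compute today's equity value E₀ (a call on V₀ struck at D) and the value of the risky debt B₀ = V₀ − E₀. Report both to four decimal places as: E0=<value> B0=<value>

E0=310.9522 B0=284.8365

d₁ = [ln(V₀/D) + (r + σ²/2)T] / (σ√T)
   = [ln(595.7887/360.2460) + (0.0488 + 0.5·0.1493²)·4.7732] / (0.1493·√4.7732)
   = [0.503099 + 0.286131] / 0.326185 = 2.419573
d₂ = d₁ − σ√T = 2.419573 − 0.326185 = 2.093388
N(d₁) = 0.992231,  N(d₂) = 0.981843,  e^(−rT) = 0.792207
E₀ = V₀·N(d₁) − D·e^(−rT)·N(d₂)
   = 595.7887·0.992231 − 360.2460·0.792207·0.981843 = 310.952180
B₀ = V₀ − E₀ = 595.7887 − 310.952180 = 284.836520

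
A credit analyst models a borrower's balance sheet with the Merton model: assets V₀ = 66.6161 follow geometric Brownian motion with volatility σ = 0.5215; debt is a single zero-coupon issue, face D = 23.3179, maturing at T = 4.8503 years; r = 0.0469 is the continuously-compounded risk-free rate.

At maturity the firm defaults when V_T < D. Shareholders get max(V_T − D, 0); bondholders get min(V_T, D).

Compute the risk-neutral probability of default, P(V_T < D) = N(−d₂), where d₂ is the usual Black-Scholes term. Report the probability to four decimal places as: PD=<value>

PD=0.2954

d₁ = [ln(V₀/D) + (r + σ²/2)T] / (σ√T)
   = [ln(66.6161/23.3179) + (0.0469 + 0.5·0.5215²)·4.8503] / (0.5215·√4.8503)
   = [1.049725 + 0.887028] / 1.148520 = 1.686303
d₂ = d₁ − σ√T = 1.686303 − 1.148520 = 0.537783
risk-neutral PD = N(−d₂) = N(-0.537783) = 0.295363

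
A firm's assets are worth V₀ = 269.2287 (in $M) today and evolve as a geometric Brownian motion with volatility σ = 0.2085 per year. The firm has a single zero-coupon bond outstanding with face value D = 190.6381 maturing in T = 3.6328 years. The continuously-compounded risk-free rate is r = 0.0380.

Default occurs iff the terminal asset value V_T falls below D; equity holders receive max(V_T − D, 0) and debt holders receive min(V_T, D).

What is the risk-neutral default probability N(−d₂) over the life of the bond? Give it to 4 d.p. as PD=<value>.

d₁ = [ln(V₀/D) + (r + σ²/2)T] / (σ√T)
   = [ln(269.2287/190.6381) + (0.0380 + 0.5·0.2085²)·3.6328] / (0.2085·√3.6328)
   = [0.345184 + 0.217009] / 0.397399 = 1.414683
d₂ = d₁ − σ√T = 1.414683 − 0.397399 = 1.017284
risk-neutral PD = N(−d₂) = N(-1.017284) = 0.154509

PD=0.1545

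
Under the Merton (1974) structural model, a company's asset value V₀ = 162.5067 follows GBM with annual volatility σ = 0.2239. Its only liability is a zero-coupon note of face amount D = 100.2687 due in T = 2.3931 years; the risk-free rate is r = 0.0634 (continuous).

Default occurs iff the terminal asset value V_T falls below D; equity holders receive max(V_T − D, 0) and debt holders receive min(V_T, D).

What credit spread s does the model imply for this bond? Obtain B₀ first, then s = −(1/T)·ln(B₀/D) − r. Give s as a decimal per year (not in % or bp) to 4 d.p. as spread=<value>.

spread=0.0026

d₁ = [ln(V₀/D) + (r + σ²/2)T] / (σ√T)
   = [ln(162.5067/100.2687) + (0.0634 + 0.5·0.2239²)·2.3931] / (0.2239·√2.3931)
   = [0.482866 + 0.211707] / 0.346365 = 2.005318
d₂ = d₁ − σ√T = 2.005318 − 0.346365 = 1.658952
N(d₁) = 0.977535,  N(d₂) = 0.951437,  e^(−rT) = 0.859227
E₀ = V₀·N(d₁) − D·e^(−rT)·N(d₂)
   = 162.5067·0.977535 − 100.2687·0.859227·0.951437 = 76.886370
B₀ = V₀ − E₀ = 162.5067 − 76.886370 = 85.620330
spread = −(1/T)·ln(B₀/D) − r = −(1/2.3931)·ln(85.620330/100.2687) − 0.0634 = 0.00259425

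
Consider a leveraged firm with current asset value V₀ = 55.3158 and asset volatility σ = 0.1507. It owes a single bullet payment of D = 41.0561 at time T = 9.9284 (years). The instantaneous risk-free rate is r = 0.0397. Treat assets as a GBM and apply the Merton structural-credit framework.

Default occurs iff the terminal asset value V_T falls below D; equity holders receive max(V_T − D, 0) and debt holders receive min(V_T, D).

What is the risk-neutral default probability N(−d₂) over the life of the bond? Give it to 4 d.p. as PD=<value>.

d₁ = [ln(V₀/D) + (r + σ²/2)T] / (σ√T)
   = [ln(55.3158/41.0561) + (0.0397 + 0.5·0.1507²)·9.9284] / (0.1507·√9.9284)
   = [0.298119 + 0.506897] / 0.474846 = 1.695320
d₂ = d₁ − σ√T = 1.695320 − 0.474846 = 1.220474
risk-neutral PD = N(−d₂) = N(-1.220474) = 0.111143

PD=0.1111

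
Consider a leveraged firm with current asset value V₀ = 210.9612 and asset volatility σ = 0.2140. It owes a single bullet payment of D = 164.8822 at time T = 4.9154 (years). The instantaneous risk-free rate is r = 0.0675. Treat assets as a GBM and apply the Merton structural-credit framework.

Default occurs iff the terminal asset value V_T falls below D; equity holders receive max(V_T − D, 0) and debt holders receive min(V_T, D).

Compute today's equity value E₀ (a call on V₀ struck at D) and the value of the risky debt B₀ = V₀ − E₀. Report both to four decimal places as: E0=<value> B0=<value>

d₁ = [ln(V₀/D) + (r + σ²/2)T] / (σ√T)
   = [ln(210.9612/164.8822) + (0.0675 + 0.5·0.2140²)·4.9154] / (0.2140·√4.9154)
   = [0.246443 + 0.444342] / 0.474453 = 1.455961
d₂ = d₁ − σ√T = 1.455961 − 0.474453 = 0.981508
N(d₁) = 0.927298,  N(d₂) = 0.836829,  e^(−rT) = 0.717638
E₀ = V₀·N(d₁) − D·e^(−rT)·N(d₂)
   = 210.9612·0.927298 − 164.8822·0.717638·0.836829 = 96.605524
B₀ = V₀ − E₀ = 210.9612 − 96.605524 = 114.355676

E0=96.6055 B0=114.3557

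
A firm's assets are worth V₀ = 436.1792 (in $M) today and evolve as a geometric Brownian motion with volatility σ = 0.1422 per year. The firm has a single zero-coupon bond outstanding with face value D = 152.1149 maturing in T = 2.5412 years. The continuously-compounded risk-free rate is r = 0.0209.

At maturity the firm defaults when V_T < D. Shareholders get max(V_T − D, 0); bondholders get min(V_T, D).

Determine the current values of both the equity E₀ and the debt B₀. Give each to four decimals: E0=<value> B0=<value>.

E0=291.9325 B0=144.2467

d₁ = [ln(V₀/D) + (r + σ²/2)T] / (σ√T)
   = [ln(436.1792/152.1149) + (0.0209 + 0.5·0.1422²)·2.5412] / (0.1422·√2.5412)
   = [1.053417 + 0.078804] / 0.226683 = 4.994731
d₂ = d₁ − σ√T = 4.994731 − 0.226683 = 4.768048
N(d₁) = 1.000000,  N(d₂) = 0.999999,  e^(−rT) = 0.948275
E₀ = V₀·N(d₁) − D·e^(−rT)·N(d₂)
   = 436.1792·1.000000 − 152.1149·0.948275·0.999999 = 291.932499
B₀ = V₀ − E₀ = 436.1792 − 291.932499 = 144.246701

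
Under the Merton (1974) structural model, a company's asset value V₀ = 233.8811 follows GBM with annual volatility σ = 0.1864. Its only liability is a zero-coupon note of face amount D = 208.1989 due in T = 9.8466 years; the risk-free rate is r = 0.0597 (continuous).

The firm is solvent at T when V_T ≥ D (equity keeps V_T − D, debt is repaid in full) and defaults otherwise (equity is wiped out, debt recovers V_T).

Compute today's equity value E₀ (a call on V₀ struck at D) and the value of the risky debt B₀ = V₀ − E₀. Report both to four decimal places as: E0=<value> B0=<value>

d₁ = [ln(V₀/D) + (r + σ²/2)T] / (σ√T)
   = [ln(233.8811/208.1989) + (0.0597 + 0.5·0.1864²)·9.8466] / (0.1864·√9.8466)
   = [0.116319 + 0.758902] / 0.584910 = 1.496334
d₂ = d₁ − σ√T = 1.496334 − 0.584910 = 0.911424
N(d₁) = 0.932717,  N(d₂) = 0.818964,  e^(−rT) = 0.555525
E₀ = V₀·N(d₁) − D·e^(−rT)·N(d₂)
   = 233.8811·0.932717 − 208.1989·0.555525·0.818964 = 123.423712
B₀ = V₀ − E₀ = 233.8811 − 123.423712 = 110.457388

E0=123.4237 B0=110.4574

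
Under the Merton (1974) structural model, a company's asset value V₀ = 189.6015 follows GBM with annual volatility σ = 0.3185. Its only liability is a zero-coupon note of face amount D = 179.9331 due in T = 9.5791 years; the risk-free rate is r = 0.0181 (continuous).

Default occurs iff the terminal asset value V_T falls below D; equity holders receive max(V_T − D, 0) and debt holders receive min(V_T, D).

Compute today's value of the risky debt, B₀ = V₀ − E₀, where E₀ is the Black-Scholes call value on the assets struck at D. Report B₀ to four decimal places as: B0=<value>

B0=104.4927

d₁ = [ln(V₀/D) + (r + σ²/2)T] / (σ√T)
   = [ln(189.6015/179.9331) + (0.0181 + 0.5·0.3185²)·9.5791] / (0.3185·√9.5791)
   = [0.052339 + 0.659244] / 0.985761 = 0.721862
d₂ = d₁ − σ√T = 0.721862 − 0.985761 = -0.263899
N(d₁) = 0.764810,  N(d₂) = 0.395929,  e^(−rT) = 0.840817
E₀ = V₀·N(d₁) − D·e^(−rT)·N(d₂)
   = 189.6015·0.764810 − 179.9331·0.840817·0.395929 = 85.108836
B₀ = V₀ − E₀ = 189.6015 − 85.108836 = 104.492664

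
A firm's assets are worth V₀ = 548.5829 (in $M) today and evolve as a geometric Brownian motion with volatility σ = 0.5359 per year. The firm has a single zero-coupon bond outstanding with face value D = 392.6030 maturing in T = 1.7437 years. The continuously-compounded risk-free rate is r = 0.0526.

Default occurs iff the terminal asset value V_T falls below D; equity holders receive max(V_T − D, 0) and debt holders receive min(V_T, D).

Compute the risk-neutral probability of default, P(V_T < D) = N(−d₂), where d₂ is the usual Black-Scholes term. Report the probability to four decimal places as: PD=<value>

d₁ = [ln(V₀/D) + (r + σ²/2)T] / (σ√T)
   = [ln(548.5829/392.6030) + (0.0526 + 0.5·0.5359²)·1.7437] / (0.5359·√1.7437)
   = [0.334539 + 0.342104] / 0.707652 = 0.956182
d₂ = d₁ − σ√T = 0.956182 − 0.707652 = 0.248530
risk-neutral PD = N(−d₂) = N(-0.248530) = 0.401862

PD=0.4019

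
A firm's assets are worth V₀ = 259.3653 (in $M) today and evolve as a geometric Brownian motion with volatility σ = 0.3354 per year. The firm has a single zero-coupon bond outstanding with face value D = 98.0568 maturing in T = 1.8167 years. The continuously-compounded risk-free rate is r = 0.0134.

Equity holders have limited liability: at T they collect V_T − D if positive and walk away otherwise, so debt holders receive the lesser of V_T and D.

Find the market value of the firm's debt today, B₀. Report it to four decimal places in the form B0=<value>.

B0=95.3629

d₁ = [ln(V₀/D) + (r + σ²/2)T] / (σ√T)
   = [ln(259.3653/98.0568) + (0.0134 + 0.5·0.3354²)·1.8167] / (0.3354·√1.8167)
   = [0.972691 + 0.126527] / 0.452069 = 2.431526
d₂ = d₁ − σ√T = 2.431526 − 0.452069 = 1.979457
N(d₁) = 0.992482,  N(d₂) = 0.976118,  e^(−rT) = 0.975950
E₀ = V₀·N(d₁) − D·e^(−rT)·N(d₂)
   = 259.3653·0.992482 − 98.0568·0.975950·0.976118 = 164.002426
B₀ = V₀ − E₀ = 259.3653 − 164.002426 = 95.362874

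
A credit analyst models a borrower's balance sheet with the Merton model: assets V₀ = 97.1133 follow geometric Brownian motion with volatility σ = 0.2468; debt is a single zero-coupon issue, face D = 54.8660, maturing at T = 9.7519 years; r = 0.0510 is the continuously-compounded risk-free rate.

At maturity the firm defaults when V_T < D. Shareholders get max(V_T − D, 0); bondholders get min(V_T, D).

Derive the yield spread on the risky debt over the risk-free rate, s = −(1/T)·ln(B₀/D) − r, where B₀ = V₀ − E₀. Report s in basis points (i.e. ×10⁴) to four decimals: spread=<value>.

spread=49.5469

d₁ = [ln(V₀/D) + (r + σ²/2)T] / (σ√T)
   = [ln(97.1133/54.8660) + (0.0510 + 0.5·0.2468²)·9.7519] / (0.2468·√9.7519)
   = [0.570984 + 0.794342] / 0.770708 = 1.771523
d₂ = d₁ − σ√T = 1.771523 − 0.770708 = 1.000815
N(d₁) = 0.961763,  N(d₂) = 0.841542,  e^(−rT) = 0.608142
E₀ = V₀·N(d₁) − D·e^(−rT)·N(d₂)
   = 97.1133·0.961763 − 54.8660·0.608142·0.841542 = 65.320835
B₀ = V₀ − E₀ = 97.1133 − 65.320835 = 31.792465
spread = −(1/T)·ln(B₀/D) − r = −(1/9.7519)·ln(31.792465/54.8660) − 0.0510 = 0.00495469
in basis points: 0.00495469 × 10⁴ = 49.5469 bp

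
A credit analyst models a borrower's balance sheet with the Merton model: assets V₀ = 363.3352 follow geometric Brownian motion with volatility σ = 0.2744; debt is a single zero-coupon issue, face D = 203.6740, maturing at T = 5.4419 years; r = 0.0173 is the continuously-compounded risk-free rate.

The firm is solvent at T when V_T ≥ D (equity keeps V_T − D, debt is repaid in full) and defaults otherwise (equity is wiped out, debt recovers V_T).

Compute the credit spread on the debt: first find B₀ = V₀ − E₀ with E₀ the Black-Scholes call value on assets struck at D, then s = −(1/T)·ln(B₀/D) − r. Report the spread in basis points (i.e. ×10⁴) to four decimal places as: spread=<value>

spread=124.4006

d₁ = [ln(V₀/D) + (r + σ²/2)T] / (σ√T)
   = [ln(363.3352/203.6740) + (0.0173 + 0.5·0.2744²)·5.4419] / (0.2744·√5.4419)
   = [0.578805 + 0.299020] / 0.640117 = 1.371351
d₂ = d₁ − σ√T = 1.371351 − 0.640117 = 0.731234
N(d₁) = 0.914867,  N(d₂) = 0.767682,  e^(−rT) = 0.910151
E₀ = V₀·N(d₁) − D·e^(−rT)·N(d₂)
   = 363.3352·0.914867 − 203.6740·0.910151·0.767682 = 190.095147
B₀ = V₀ − E₀ = 363.3352 − 190.095147 = 173.240053
spread = −(1/T)·ln(B₀/D) − r = −(1/5.4419)·ln(173.240053/203.6740) − 0.0173 = 0.01244006
in basis points: 0.01244006 × 10⁴ = 124.4006 bp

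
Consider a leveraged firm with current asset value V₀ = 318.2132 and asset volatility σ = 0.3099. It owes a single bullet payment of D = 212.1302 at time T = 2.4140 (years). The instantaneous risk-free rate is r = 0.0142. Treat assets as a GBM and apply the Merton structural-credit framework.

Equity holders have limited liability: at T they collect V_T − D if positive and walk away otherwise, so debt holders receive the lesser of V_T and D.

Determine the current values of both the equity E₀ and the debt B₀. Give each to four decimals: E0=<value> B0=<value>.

E0=125.0681 B0=193.1451

d₁ = [ln(V₀/D) + (r + σ²/2)T] / (σ√T)
   = [ln(318.2132/212.1302) + (0.0142 + 0.5·0.3099²)·2.4140] / (0.3099·√2.4140)
   = [0.405521 + 0.150197] / 0.481493 = 1.154155
d₂ = d₁ − σ√T = 1.154155 − 0.481493 = 0.672662
N(d₁) = 0.875782,  N(d₂) = 0.749419,  e^(−rT) = 0.966302
E₀ = V₀·N(d₁) − D·e^(−rT)·N(d₂)
   = 318.2132·0.875782 − 212.1302·0.966302·0.749419 = 125.068052
B₀ = V₀ − E₀ = 318.2132 − 125.068052 = 193.145148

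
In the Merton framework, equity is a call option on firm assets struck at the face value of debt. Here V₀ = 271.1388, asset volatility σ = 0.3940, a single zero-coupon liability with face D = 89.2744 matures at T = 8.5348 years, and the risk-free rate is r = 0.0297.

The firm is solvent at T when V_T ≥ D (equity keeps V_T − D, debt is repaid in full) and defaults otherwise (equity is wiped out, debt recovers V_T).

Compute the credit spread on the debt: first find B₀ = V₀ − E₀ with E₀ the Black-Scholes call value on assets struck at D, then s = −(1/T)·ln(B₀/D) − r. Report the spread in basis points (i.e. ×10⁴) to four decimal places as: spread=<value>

d₁ = [ln(V₀/D) + (r + σ²/2)T] / (σ√T)
   = [ln(271.1388/89.2744) + (0.0297 + 0.5·0.3940²)·8.5348] / (0.3940·√8.5348)
   = [1.110916 + 0.915938] / 1.151047 = 1.760879
d₂ = d₁ − σ√T = 1.760879 − 1.151047 = 0.609832
N(d₁) = 0.960871,  N(d₂) = 0.729014,  e^(−rT) = 0.776093
E₀ = V₀·N(d₁) − D·e^(−rT)·N(d₂)
   = 271.1388·0.960871 − 89.2744·0.776093·0.729014 = 210.019443
B₀ = V₀ − E₀ = 271.1388 − 210.019443 = 61.119357
spread = −(1/T)·ln(B₀/D) − r = −(1/8.5348)·ln(61.119357/89.2744) − 0.0297 = 0.01469309
in basis points: 0.01469309 × 10⁴ = 146.9309 bp

spread=146.9309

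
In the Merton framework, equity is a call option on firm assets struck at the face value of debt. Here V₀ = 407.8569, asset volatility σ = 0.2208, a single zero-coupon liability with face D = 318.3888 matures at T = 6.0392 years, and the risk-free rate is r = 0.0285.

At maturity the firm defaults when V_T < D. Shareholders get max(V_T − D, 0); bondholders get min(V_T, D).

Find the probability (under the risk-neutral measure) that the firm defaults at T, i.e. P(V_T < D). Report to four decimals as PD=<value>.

d₁ = [ln(V₀/D) + (r + σ²/2)T] / (σ√T)
   = [ln(407.8569/318.3888) + (0.0285 + 0.5·0.2208²)·6.0392] / (0.2208·√6.0392)
   = [0.247643 + 0.319331] / 0.542611 = 1.044899
d₂ = d₁ − σ√T = 1.044899 − 0.542611 = 0.502287
risk-neutral PD = N(−d₂) = N(-0.502287) = 0.307733

PD=0.3077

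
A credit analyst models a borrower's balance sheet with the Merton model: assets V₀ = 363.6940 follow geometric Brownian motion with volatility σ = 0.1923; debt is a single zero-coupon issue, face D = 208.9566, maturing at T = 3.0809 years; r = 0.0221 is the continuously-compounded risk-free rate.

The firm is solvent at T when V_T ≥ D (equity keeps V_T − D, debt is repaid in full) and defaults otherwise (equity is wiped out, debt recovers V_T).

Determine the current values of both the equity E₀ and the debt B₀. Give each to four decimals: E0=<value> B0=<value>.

E0=169.6284 B0=194.0656

d₁ = [ln(V₀/D) + (r + σ²/2)T] / (σ√T)
   = [ln(363.6940/208.9566) + (0.0221 + 0.5·0.1923²)·3.0809] / (0.1923·√3.0809)
   = [0.554186 + 0.125053] / 0.337534 = 2.012354
d₂ = d₁ − σ√T = 2.012354 − 0.337534 = 1.674820
N(d₁) = 0.977909,  N(d₂) = 0.953015,  e^(−rT) = 0.934178
E₀ = V₀·N(d₁) − D·e^(−rT)·N(d₂)
   = 363.6940·0.977909 − 208.9566·0.934178·0.953015 = 169.628351
B₀ = V₀ − E₀ = 363.6940 − 169.628351 = 194.065649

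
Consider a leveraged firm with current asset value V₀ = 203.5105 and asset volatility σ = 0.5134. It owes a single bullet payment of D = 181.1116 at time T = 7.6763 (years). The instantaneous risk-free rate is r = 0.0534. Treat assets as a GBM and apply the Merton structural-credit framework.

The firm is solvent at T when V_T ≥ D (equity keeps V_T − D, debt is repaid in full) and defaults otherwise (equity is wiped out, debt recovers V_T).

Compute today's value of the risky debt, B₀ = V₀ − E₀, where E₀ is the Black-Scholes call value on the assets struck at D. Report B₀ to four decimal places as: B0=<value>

B0=72.5024

d₁ = [ln(V₀/D) + (r + σ²/2)T] / (σ√T)
   = [ln(203.5105/181.1116) + (0.0534 + 0.5·0.5134²)·7.6763] / (0.5134·√7.6763)
   = [0.116604 + 1.421572] / 1.422433 = 1.081370
d₂ = d₁ − σ√T = 1.081370 − 1.422433 = -0.341063
N(d₁) = 0.860234,  N(d₂) = 0.366528,  e^(−rT) = 0.663707
E₀ = V₀·N(d₁) − D·e^(−rT)·N(d₂)
   = 203.5105·0.860234 − 181.1116·0.663707·0.366528 = 131.008072
B₀ = V₀ − E₀ = 203.5105 − 131.008072 = 72.502428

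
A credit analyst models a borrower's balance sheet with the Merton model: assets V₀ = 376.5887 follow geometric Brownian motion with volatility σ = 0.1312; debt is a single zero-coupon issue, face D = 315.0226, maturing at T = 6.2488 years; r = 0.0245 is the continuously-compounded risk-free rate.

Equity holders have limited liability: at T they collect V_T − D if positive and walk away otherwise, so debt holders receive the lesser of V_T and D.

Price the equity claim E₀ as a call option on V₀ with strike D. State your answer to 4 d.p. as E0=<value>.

d₁ = [ln(V₀/D) + (r + σ²/2)T] / (σ√T)
   = [ln(376.5887/315.0226) + (0.0245 + 0.5·0.1312²)·6.2488] / (0.1312·√6.2488)
   = [0.178509 + 0.206877] / 0.327969 = 1.175072
d₂ = d₁ − σ√T = 1.175072 − 0.327969 = 0.847103
N(d₁) = 0.880017,  N(d₂) = 0.801531,  e^(−rT) = 0.858048
E₀ = V₀·N(d₁) − D·e^(−rT)·N(d₂)
   = 376.5887·0.880017 − 315.0226·0.858048·0.801531 = 114.747032

E0=114.7470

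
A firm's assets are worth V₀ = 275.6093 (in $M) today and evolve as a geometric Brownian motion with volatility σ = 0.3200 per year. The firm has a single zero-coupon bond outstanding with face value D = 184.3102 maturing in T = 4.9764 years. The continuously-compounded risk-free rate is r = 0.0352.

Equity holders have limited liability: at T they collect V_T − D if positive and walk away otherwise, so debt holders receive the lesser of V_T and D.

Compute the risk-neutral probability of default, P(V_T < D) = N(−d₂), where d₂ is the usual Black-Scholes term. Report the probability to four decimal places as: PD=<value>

PD=0.3256

d₁ = [ln(V₀/D) + (r + σ²/2)T] / (σ√T)
   = [ln(275.6093/184.3102) + (0.0352 + 0.5·0.3200²)·4.9764] / (0.3200·√4.9764)
   = [0.402364 + 0.429961] / 0.713851 = 1.165965
d₂ = d₁ − σ√T = 1.165965 − 0.713851 = 0.452113
risk-neutral PD = N(−d₂) = N(-0.452113) = 0.325594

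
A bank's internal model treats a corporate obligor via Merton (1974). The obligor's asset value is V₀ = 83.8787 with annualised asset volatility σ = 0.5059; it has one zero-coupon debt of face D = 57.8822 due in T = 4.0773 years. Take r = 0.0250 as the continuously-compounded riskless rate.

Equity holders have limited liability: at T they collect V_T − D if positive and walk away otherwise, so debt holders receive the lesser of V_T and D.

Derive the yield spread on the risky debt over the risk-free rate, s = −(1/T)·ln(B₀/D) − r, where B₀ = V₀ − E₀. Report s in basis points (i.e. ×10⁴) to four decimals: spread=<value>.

d₁ = [ln(V₀/D) + (r + σ²/2)T] / (σ√T)
   = [ln(83.8787/57.8822) + (0.0250 + 0.5·0.5059²)·4.0773] / (0.5059·√4.0773)
   = [0.370962 + 0.623694] / 1.021530 = 0.973692
d₂ = d₁ − σ√T = 0.973692 − 1.021530 = -0.047837
N(d₁) = 0.834895,  N(d₂) = 0.480923,  e^(−rT) = 0.903091
E₀ = V₀·N(d₁) − D·e^(−rT)·N(d₂)
   = 83.8787·0.834895 − 57.8822·0.903091·0.480923 = 44.890717
B₀ = V₀ − E₀ = 83.8787 − 44.890717 = 38.987983
spread = −(1/T)·ln(B₀/D) − r = −(1/4.0773)·ln(38.987983/57.8822) − 0.0250 = 0.07191620
in basis points: 0.07191620 × 10⁴ = 719.1620 bp

spread=719.1620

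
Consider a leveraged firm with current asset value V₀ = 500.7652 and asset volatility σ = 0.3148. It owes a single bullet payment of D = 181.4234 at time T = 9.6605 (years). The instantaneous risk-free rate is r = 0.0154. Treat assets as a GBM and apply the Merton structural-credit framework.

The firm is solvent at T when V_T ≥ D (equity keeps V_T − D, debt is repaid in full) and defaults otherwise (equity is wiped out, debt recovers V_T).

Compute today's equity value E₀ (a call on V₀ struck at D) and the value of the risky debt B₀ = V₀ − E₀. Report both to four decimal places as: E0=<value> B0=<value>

d₁ = [ln(V₀/D) + (r + σ²/2)T] / (σ√T)
   = [ln(500.7652/181.4234) + (0.0154 + 0.5·0.3148²)·9.6605] / (0.3148·√9.6605)
   = [1.015304 + 0.627445] / 0.978441 = 1.678945
d₂ = d₁ − σ√T = 1.678945 − 0.978441 = 0.700505
N(d₁) = 0.953419,  N(d₂) = 0.758194,  e^(−rT) = 0.861766
E₀ = V₀·N(d₁) − D·e^(−rT)·N(d₂)
   = 500.7652·0.953419 − 181.4234·0.861766·0.758194 = 358.899447
B₀ = V₀ − E₀ = 500.7652 − 358.899447 = 141.865753

E0=358.8994 B0=141.8658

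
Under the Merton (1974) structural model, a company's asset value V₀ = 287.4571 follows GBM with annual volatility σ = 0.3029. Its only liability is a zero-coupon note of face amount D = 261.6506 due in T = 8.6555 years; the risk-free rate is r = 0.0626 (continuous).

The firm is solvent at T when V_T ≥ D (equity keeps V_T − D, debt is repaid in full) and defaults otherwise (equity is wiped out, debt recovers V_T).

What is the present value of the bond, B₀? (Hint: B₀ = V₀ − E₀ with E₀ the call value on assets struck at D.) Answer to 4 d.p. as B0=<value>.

d₁ = [ln(V₀/D) + (r + σ²/2)T] / (σ√T)
   = [ln(287.4571/261.6506) + (0.0626 + 0.5·0.3029²)·8.6555] / (0.3029·√8.6555)
   = [0.094064 + 0.938898] / 0.891139 = 1.159148
d₂ = d₁ − σ√T = 1.159148 − 0.891139 = 0.268010
N(d₁) = 0.876802,  N(d₂) = 0.605654,  e^(−rT) = 0.581680
E₀ = V₀·N(d₁) − D·e^(−rT)·N(d₂)
   = 287.4571·0.876802 − 261.6506·0.581680·0.605654 = 159.864277
B₀ = V₀ − E₀ = 287.4571 − 159.864277 = 127.592823

B0=127.5928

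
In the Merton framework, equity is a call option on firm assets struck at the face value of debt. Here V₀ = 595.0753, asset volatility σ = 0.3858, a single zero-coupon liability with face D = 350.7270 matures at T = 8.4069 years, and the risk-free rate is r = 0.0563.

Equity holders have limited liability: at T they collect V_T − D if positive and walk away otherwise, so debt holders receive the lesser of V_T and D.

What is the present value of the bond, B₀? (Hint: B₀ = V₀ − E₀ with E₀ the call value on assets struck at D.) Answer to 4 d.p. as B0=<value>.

d₁ = [ln(V₀/D) + (r + σ²/2)T] / (σ√T)
   = [ln(595.0753/350.7270) + (0.0563 + 0.5·0.3858²)·8.4069] / (0.3858·√8.4069)
   = [0.528680 + 1.098957] / 1.118614 = 1.455048
d₂ = d₁ − σ√T = 1.455048 − 1.118614 = 0.336434
N(d₁) = 0.927172,  N(d₂) = 0.631728,  e^(−rT) = 0.622938
E₀ = V₀·N(d₁) − D·e^(−rT)·N(d₂)
   = 595.0753·0.927172 − 350.7270·0.622938·0.631728 = 413.716453
B₀ = V₀ − E₀ = 595.0753 − 413.716453 = 181.358847

B0=181.3588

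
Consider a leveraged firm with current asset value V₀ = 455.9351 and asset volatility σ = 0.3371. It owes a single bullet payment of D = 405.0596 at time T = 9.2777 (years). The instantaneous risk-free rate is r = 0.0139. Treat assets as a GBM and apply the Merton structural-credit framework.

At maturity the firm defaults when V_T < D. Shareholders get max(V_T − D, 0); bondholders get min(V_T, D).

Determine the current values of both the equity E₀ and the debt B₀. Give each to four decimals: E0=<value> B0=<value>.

d₁ = [ln(V₀/D) + (r + σ²/2)T] / (σ√T)
   = [ln(455.9351/405.0596) + (0.0139 + 0.5·0.3371²)·9.2777] / (0.3371·√9.2777)
   = [0.118316 + 0.656102] / 1.026784 = 0.754218
d₂ = d₁ − σ√T = 0.754218 − 1.026784 = -0.272566
N(d₁) = 0.774641,  N(d₂) = 0.392594,  e^(−rT) = 0.879009
E₀ = V₀·N(d₁) − D·e^(−rT)·N(d₂)
   = 455.9351·0.774641 − 405.0596·0.879009·0.392594 = 213.402578
B₀ = V₀ − E₀ = 455.9351 − 213.402578 = 242.532522

E0=213.4026 B0=242.5325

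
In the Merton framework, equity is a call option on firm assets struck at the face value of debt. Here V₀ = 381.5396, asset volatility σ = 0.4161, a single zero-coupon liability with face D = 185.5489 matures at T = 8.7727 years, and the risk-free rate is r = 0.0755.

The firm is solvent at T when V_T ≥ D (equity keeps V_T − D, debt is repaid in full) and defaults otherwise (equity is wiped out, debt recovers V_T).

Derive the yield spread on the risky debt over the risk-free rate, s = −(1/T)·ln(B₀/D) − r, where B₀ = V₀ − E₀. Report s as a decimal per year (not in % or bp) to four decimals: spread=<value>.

spread=0.0175

d₁ = [ln(V₀/D) + (r + σ²/2)T] / (σ√T)
   = [ln(381.5396/185.5489) + (0.0755 + 0.5·0.4161²)·8.7727] / (0.4161·√8.7727)
   = [0.720896 + 1.421788] / 1.232436 = 1.738577
d₂ = d₁ − σ√T = 1.738577 − 1.232436 = 0.506141
N(d₁) = 0.958945,  N(d₂) = 0.693621,  e^(−rT) = 0.515644
E₀ = V₀·N(d₁) − D·e^(−rT)·N(d₂)
   = 381.5396·0.958945 − 185.5489·0.515644·0.693621 = 299.511940
B₀ = V₀ − E₀ = 381.5396 − 299.511940 = 82.027660
spread = −(1/T)·ln(B₀/D) − r = −(1/8.7727)·ln(82.027660/185.5489) − 0.0755 = 0.01754569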